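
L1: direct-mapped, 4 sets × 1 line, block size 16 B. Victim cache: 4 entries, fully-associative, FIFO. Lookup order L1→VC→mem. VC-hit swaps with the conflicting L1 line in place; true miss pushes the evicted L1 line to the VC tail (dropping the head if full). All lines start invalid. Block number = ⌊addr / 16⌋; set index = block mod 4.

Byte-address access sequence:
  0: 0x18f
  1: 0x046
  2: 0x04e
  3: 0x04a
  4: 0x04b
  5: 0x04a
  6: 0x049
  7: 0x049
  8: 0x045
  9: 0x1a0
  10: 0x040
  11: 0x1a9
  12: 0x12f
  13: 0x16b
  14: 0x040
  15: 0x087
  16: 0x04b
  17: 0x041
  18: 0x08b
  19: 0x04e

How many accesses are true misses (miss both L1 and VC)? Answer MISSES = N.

MISSES = 6

  [0] addr=0x18f blk=24 s=0: MISS | VC []
  [1] addr=0x46 blk=4 s=0: MISS | VC [24]
  [2] addr=0x4e blk=4 s=0: L1-HIT | VC [24]
  [3] addr=0x4a blk=4 s=0: L1-HIT | VC [24]
  [4] addr=0x4b blk=4 s=0: L1-HIT | VC [24]
  [5] addr=0x4a blk=4 s=0: L1-HIT | VC [24]
  [6] addr=0x49 blk=4 s=0: L1-HIT | VC [24]
  [7] addr=0x49 blk=4 s=0: L1-HIT | VC [24]
  [8] addr=0x45 blk=4 s=0: L1-HIT | VC [24]
  [9] addr=0x1a0 blk=26 s=2: MISS | VC [24]
  [10] addr=0x40 blk=4 s=0: L1-HIT | VC [24]
  [11] addr=0x1a9 blk=26 s=2: L1-HIT | VC [24]
  [12] addr=0x12f blk=18 s=2: MISS | VC [24, 26]
  [13] addr=0x16b blk=22 s=2: MISS | VC [24, 26, 18]
  [14] addr=0x40 blk=4 s=0: L1-HIT | VC [24, 26, 18]
  [15] addr=0x87 blk=8 s=0: MISS | VC [24, 26, 18, 4]
  [16] addr=0x4b blk=4 s=0: VC-HIT | VC [24, 26, 18, 8]
  [17] addr=0x41 blk=4 s=0: L1-HIT | VC [24, 26, 18, 8]
  [18] addr=0x8b blk=8 s=0: VC-HIT | VC [24, 26, 18, 4]
  [19] addr=0x4e blk=4 s=0: VC-HIT | VC [24, 26, 18, 8]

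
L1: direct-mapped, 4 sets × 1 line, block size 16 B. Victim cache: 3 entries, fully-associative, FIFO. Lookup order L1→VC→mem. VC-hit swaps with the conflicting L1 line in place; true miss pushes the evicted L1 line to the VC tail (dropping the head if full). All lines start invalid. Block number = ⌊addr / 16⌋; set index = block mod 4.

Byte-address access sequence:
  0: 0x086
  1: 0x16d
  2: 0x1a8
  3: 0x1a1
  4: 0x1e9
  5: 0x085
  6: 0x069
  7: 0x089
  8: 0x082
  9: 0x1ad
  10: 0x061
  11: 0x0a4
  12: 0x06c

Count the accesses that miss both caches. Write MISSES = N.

MISSES = 6

#0 0x86→b8/s0 MISS; vc=[]
#1 0x16d→b22/s2 MISS; vc=[]
#2 0x1a8→b26/s2 MISS; vc=[22]
#3 0x1a1→b26/s2 L1-HIT; vc=[22]
#4 0x1e9→b30/s2 MISS; vc=[22,26]
#5 0x85→b8/s0 L1-HIT; vc=[22,26]
#6 0x69→b6/s2 MISS; vc=[22,26,30]
#7 0x89→b8/s0 L1-HIT; vc=[22,26,30]
#8 0x82→b8/s0 L1-HIT; vc=[22,26,30]
#9 0x1ad→b26/s2 VC-HIT; vc=[22,6,30]
#10 0x61→b6/s2 VC-HIT; vc=[22,26,30]
#11 0xa4→b10/s2 MISS; vc=[26,30,6]
#12 0x6c→b6/s2 VC-HIT; vc=[26,30,10]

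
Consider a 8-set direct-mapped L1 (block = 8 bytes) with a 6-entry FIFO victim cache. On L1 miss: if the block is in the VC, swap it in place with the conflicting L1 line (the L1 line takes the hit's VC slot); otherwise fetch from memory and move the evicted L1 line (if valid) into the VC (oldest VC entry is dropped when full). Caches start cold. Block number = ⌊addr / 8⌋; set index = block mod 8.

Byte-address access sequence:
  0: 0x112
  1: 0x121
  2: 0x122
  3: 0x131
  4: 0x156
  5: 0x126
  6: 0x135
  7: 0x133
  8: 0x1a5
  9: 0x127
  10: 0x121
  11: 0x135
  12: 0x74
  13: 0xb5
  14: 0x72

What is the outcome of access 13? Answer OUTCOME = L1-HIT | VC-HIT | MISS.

  [0] addr=0x112 blk=34 s=2: MISS | VC []
  [1] addr=0x121 blk=36 s=4: MISS | VC []
  [2] addr=0x122 blk=36 s=4: L1-HIT | VC []
  [3] addr=0x131 blk=38 s=6: MISS | VC []
  [4] addr=0x156 blk=42 s=2: MISS | VC [34]
  [5] addr=0x126 blk=36 s=4: L1-HIT | VC [34]
  [6] addr=0x135 blk=38 s=6: L1-HIT | VC [34]
  [7] addr=0x133 blk=38 s=6: L1-HIT | VC [34]
  [8] addr=0x1a5 blk=52 s=4: MISS | VC [34, 36]
  [9] addr=0x127 blk=36 s=4: VC-HIT | VC [34, 52]
  [10] addr=0x121 blk=36 s=4: L1-HIT | VC [34, 52]
  [11] addr=0x135 blk=38 s=6: L1-HIT | VC [34, 52]
  [12] addr=0x74 blk=14 s=6: MISS | VC [34, 52, 38]
  [13] addr=0xb5 blk=22 s=6: MISS | VC [34, 52, 38, 14]
  [14] addr=0x72 blk=14 s=6: VC-HIT | VC [34, 52, 38, 22]

OUTCOME = MISS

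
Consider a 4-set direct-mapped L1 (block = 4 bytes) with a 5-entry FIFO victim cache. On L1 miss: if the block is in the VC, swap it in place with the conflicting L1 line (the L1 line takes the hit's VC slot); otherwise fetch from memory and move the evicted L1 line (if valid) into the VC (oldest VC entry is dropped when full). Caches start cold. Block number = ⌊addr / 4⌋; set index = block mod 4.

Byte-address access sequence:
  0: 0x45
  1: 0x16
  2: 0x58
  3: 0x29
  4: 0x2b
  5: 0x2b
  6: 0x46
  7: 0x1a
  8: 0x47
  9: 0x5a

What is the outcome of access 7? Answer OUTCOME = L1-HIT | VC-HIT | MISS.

#0 0x45→b17/s1 MISS; vc=[]
#1 0x16→b5/s1 MISS; vc=[17]
#2 0x58→b22/s2 MISS; vc=[17]
#3 0x29→b10/s2 MISS; vc=[17,22]
#4 0x2b→b10/s2 L1-HIT; vc=[17,22]
#5 0x2b→b10/s2 L1-HIT; vc=[17,22]
#6 0x46→b17/s1 VC-HIT; vc=[5,22]
#7 0x1a→b6/s2 MISS; vc=[5,22,10]
#8 0x47→b17/s1 L1-HIT; vc=[5,22,10]
#9 0x5a→b22/s2 VC-HIT; vc=[5,6,10]

OUTCOME = MISS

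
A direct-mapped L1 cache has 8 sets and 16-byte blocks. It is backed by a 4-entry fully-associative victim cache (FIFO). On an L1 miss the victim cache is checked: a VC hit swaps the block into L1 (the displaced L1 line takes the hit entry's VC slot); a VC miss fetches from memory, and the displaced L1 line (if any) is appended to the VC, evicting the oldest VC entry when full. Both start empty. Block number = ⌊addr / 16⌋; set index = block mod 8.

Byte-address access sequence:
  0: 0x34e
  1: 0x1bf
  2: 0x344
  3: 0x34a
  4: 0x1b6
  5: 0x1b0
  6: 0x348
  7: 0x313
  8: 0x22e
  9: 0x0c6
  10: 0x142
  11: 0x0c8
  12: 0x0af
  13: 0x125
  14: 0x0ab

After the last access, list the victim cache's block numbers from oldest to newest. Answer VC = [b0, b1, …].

VC = [52, 20, 34, 18]

0: 0x34e (blk 52, set 4) → MISS  vc=[]
1: 0x1bf (blk 27, set 3) → MISS  vc=[]
2: 0x344 (blk 52, set 4) → L1-HIT  vc=[]
3: 0x34a (blk 52, set 4) → L1-HIT  vc=[]
4: 0x1b6 (blk 27, set 3) → L1-HIT  vc=[]
5: 0x1b0 (blk 27, set 3) → L1-HIT  vc=[]
6: 0x348 (blk 52, set 4) → L1-HIT  vc=[]
7: 0x313 (blk 49, set 1) → MISS  vc=[]
8: 0x22e (blk 34, set 2) → MISS  vc=[]
9: 0xc6 (blk 12, set 4) → MISS  vc=[52]
10: 0x142 (blk 20, set 4) → MISS  vc=[52, 12]
11: 0xc8 (blk 12, set 4) → VC-HIT  vc=[52, 20]
12: 0xaf (blk 10, set 2) → MISS  vc=[52, 20, 34]
13: 0x125 (blk 18, set 2) → MISS  vc=[52, 20, 34, 10]
14: 0xab (blk 10, set 2) → VC-HIT  vc=[52, 20, 34, 18]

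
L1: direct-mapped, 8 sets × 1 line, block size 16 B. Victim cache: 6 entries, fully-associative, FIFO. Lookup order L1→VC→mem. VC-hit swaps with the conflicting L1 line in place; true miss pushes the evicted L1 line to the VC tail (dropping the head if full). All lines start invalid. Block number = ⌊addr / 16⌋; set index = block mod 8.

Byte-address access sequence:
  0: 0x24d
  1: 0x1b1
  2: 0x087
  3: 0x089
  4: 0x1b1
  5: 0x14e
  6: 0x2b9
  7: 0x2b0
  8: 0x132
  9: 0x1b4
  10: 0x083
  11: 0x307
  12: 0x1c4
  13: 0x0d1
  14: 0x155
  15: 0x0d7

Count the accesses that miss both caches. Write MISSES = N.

MISSES = 10

0: 0x24d (blk 36, set 4) → MISS  vc=[]
1: 0x1b1 (blk 27, set 3) → MISS  vc=[]
2: 0x87 (blk 8, set 0) → MISS  vc=[]
3: 0x89 (blk 8, set 0) → L1-HIT  vc=[]
4: 0x1b1 (blk 27, set 3) → L1-HIT  vc=[]
5: 0x14e (blk 20, set 4) → MISS  vc=[36]
6: 0x2b9 (blk 43, set 3) → MISS  vc=[36, 27]
7: 0x2b0 (blk 43, set 3) → L1-HIT  vc=[36, 27]
8: 0x132 (blk 19, set 3) → MISS  vc=[36, 27, 43]
9: 0x1b4 (blk 27, set 3) → VC-HIT  vc=[36, 19, 43]
10: 0x83 (blk 8, set 0) → L1-HIT  vc=[36, 19, 43]
11: 0x307 (blk 48, set 0) → MISS  vc=[36, 19, 43, 8]
12: 0x1c4 (blk 28, set 4) → MISS  vc=[36, 19, 43, 8, 20]
13: 0xd1 (blk 13, set 5) → MISS  vc=[36, 19, 43, 8, 20]
14: 0x155 (blk 21, set 5) → MISS  vc=[36, 19, 43, 8, 20, 13]
15: 0xd7 (blk 13, set 5) → VC-HIT  vc=[36, 19, 43, 8, 20, 21]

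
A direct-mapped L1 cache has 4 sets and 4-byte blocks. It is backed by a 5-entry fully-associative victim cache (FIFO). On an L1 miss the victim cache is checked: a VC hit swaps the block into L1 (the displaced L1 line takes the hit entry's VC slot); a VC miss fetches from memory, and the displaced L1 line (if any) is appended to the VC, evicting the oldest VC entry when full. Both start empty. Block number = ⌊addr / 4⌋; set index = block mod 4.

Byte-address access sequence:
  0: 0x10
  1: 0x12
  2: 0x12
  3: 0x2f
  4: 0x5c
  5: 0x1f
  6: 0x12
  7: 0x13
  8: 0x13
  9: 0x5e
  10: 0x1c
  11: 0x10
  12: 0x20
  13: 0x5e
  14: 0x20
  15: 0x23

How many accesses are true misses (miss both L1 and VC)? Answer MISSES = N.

MISSES = 5

#0 0x10→b4/s0 MISS; vc=[]
#1 0x12→b4/s0 L1-HIT; vc=[]
#2 0x12→b4/s0 L1-HIT; vc=[]
#3 0x2f→b11/s3 MISS; vc=[]
#4 0x5c→b23/s3 MISS; vc=[11]
#5 0x1f→b7/s3 MISS; vc=[11,23]
#6 0x12→b4/s0 L1-HIT; vc=[11,23]
#7 0x13→b4/s0 L1-HIT; vc=[11,23]
#8 0x13→b4/s0 L1-HIT; vc=[11,23]
#9 0x5e→b23/s3 VC-HIT; vc=[11,7]
#10 0x1c→b7/s3 VC-HIT; vc=[11,23]
#11 0x10→b4/s0 L1-HIT; vc=[11,23]
#12 0x20→b8/s0 MISS; vc=[11,23,4]
#13 0x5e→b23/s3 VC-HIT; vc=[11,7,4]
#14 0x20→b8/s0 L1-HIT; vc=[11,7,4]
#15 0x23→b8/s0 L1-HIT; vc=[11,7,4]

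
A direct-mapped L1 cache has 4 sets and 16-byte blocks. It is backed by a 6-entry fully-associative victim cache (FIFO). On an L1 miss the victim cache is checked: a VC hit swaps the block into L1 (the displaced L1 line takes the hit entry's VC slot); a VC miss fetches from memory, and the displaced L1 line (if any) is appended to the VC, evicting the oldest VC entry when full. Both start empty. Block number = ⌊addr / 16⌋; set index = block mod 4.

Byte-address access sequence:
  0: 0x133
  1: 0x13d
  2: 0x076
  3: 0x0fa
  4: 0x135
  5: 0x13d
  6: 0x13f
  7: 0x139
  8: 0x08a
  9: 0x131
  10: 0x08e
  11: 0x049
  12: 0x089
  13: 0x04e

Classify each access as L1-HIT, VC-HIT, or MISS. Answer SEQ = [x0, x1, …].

SEQ = [MISS, L1-HIT, MISS, MISS, VC-HIT, L1-HIT, L1-HIT, L1-HIT, MISS, L1-HIT, L1-HIT, MISS, VC-HIT, VC-HIT]

0: 0x133 (blk 19, set 3) → MISS  vc=[]
1: 0x13d (blk 19, set 3) → L1-HIT  vc=[]
2: 0x76 (blk 7, set 3) → MISS  vc=[19]
3: 0xfa (blk 15, set 3) → MISS  vc=[19, 7]
4: 0x135 (blk 19, set 3) → VC-HIT  vc=[15, 7]
5: 0x13d (blk 19, set 3) → L1-HIT  vc=[15, 7]
6: 0x13f (blk 19, set 3) → L1-HIT  vc=[15, 7]
7: 0x139 (blk 19, set 3) → L1-HIT  vc=[15, 7]
8: 0x8a (blk 8, set 0) → MISS  vc=[15, 7]
9: 0x131 (blk 19, set 3) → L1-HIT  vc=[15, 7]
10: 0x8e (blk 8, set 0) → L1-HIT  vc=[15, 7]
11: 0x49 (blk 4, set 0) → MISS  vc=[15, 7, 8]
12: 0x89 (blk 8, set 0) → VC-HIT  vc=[15, 7, 4]
13: 0x4e (blk 4, set 0) → VC-HIT  vc=[15, 7, 8]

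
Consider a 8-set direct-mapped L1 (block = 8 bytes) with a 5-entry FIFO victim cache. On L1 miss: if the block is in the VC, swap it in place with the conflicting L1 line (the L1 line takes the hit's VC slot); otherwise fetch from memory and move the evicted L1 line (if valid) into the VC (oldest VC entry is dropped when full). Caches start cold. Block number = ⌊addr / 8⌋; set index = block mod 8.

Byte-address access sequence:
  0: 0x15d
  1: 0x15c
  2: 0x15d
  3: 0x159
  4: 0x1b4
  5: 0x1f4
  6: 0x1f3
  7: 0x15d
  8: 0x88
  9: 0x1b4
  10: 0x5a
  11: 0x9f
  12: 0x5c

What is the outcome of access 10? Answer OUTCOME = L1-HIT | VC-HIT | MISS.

OUTCOME = MISS

  [0] addr=0x15d blk=43 s=3: MISS | VC []
  [1] addr=0x15c blk=43 s=3: L1-HIT | VC []
  [2] addr=0x15d blk=43 s=3: L1-HIT | VC []
  [3] addr=0x159 blk=43 s=3: L1-HIT | VC []
  [4] addr=0x1b4 blk=54 s=6: MISS | VC []
  [5] addr=0x1f4 blk=62 s=6: MISS | VC [54]
  [6] addr=0x1f3 blk=62 s=6: L1-HIT | VC [54]
  [7] addr=0x15d blk=43 s=3: L1-HIT | VC [54]
  [8] addr=0x88 blk=17 s=1: MISS | VC [54]
  [9] addr=0x1b4 blk=54 s=6: VC-HIT | VC [62]
  [10] addr=0x5a blk=11 s=3: MISS | VC [62, 43]
  [11] addr=0x9f blk=19 s=3: MISS | VC [62, 43, 11]
  [12] addr=0x5c blk=11 s=3: VC-HIT | VC [62, 43, 19]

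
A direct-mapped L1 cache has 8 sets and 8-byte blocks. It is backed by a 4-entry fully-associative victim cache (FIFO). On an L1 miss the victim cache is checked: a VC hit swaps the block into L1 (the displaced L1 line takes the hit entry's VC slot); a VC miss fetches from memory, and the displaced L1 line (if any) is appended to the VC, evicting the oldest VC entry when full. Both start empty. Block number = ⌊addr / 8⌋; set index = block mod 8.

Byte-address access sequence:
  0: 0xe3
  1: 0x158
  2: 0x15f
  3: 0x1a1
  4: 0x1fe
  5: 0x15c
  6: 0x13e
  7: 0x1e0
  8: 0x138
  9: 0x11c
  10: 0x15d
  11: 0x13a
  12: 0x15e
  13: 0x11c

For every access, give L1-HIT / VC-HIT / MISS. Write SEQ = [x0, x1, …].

SEQ = [MISS, MISS, L1-HIT, MISS, MISS, L1-HIT, MISS, MISS, L1-HIT, MISS, VC-HIT, L1-HIT, L1-HIT, VC-HIT]

#0 0xe3→b28/s4 MISS; vc=[]
#1 0x158→b43/s3 MISS; vc=[]
#2 0x15f→b43/s3 L1-HIT; vc=[]
#3 0x1a1→b52/s4 MISS; vc=[28]
#4 0x1fe→b63/s7 MISS; vc=[28]
#5 0x15c→b43/s3 L1-HIT; vc=[28]
#6 0x13e→b39/s7 MISS; vc=[28,63]
#7 0x1e0→b60/s4 MISS; vc=[28,63,52]
#8 0x138→b39/s7 L1-HIT; vc=[28,63,52]
#9 0x11c→b35/s3 MISS; vc=[28,63,52,43]
#10 0x15d→b43/s3 VC-HIT; vc=[28,63,52,35]
#11 0x13a→b39/s7 L1-HIT; vc=[28,63,52,35]
#12 0x15e→b43/s3 L1-HIT; vc=[28,63,52,35]
#13 0x11c→b35/s3 VC-HIT; vc=[28,63,52,43]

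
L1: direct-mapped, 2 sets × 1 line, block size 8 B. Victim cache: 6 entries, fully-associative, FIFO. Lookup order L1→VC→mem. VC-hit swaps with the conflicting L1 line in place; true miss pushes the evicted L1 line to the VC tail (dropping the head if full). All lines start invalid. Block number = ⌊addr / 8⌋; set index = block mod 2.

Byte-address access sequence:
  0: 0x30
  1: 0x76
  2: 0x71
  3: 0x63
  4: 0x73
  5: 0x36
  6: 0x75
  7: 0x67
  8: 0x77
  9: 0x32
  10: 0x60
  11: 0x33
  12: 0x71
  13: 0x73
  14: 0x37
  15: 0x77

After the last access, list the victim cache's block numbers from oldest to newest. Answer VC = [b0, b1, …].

VC = [6, 12]

0: 0x30 (blk 6, set 0) → MISS  vc=[]
1: 0x76 (blk 14, set 0) → MISS  vc=[6]
2: 0x71 (blk 14, set 0) → L1-HIT  vc=[6]
3: 0x63 (blk 12, set 0) → MISS  vc=[6, 14]
4: 0x73 (blk 14, set 0) → VC-HIT  vc=[6, 12]
5: 0x36 (blk 6, set 0) → VC-HIT  vc=[14, 12]
6: 0x75 (blk 14, set 0) → VC-HIT  vc=[6, 12]
7: 0x67 (blk 12, set 0) → VC-HIT  vc=[6, 14]
8: 0x77 (blk 14, set 0) → VC-HIT  vc=[6, 12]
9: 0x32 (blk 6, set 0) → VC-HIT  vc=[14, 12]
10: 0x60 (blk 12, set 0) → VC-HIT  vc=[14, 6]
11: 0x33 (blk 6, set 0) → VC-HIT  vc=[14, 12]
12: 0x71 (blk 14, set 0) → VC-HIT  vc=[6, 12]
13: 0x73 (blk 14, set 0) → L1-HIT  vc=[6, 12]
14: 0x37 (blk 6, set 0) → VC-HIT  vc=[14, 12]
15: 0x77 (blk 14, set 0) → VC-HIT  vc=[6, 12]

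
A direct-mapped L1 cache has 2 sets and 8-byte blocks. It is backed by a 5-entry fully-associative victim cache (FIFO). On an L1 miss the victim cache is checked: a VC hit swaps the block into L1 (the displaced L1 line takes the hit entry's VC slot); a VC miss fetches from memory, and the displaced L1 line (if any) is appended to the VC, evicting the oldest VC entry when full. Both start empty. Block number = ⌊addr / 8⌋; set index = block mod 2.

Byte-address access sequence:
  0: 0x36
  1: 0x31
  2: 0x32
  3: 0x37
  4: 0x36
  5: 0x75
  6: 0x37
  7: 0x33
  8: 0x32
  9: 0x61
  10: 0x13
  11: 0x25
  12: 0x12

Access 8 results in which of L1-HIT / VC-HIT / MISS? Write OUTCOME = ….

  [0] addr=0x36 blk=6 s=0: MISS | VC []
  [1] addr=0x31 blk=6 s=0: L1-HIT | VC []
  [2] addr=0x32 blk=6 s=0: L1-HIT | VC []
  [3] addr=0x37 blk=6 s=0: L1-HIT | VC []
  [4] addr=0x36 blk=6 s=0: L1-HIT | VC []
  [5] addr=0x75 blk=14 s=0: MISS | VC [6]
  [6] addr=0x37 blk=6 s=0: VC-HIT | VC [14]
  [7] addr=0x33 blk=6 s=0: L1-HIT | VC [14]
  [8] addr=0x32 blk=6 s=0: L1-HIT | VC [14]
  [9] addr=0x61 blk=12 s=0: MISS | VC [14, 6]
  [10] addr=0x13 blk=2 s=0: MISS | VC [14, 6, 12]
  [11] addr=0x25 blk=4 s=0: MISS | VC [14, 6, 12, 2]
  [12] addr=0x12 blk=2 s=0: VC-HIT | VC [14, 6, 12, 4]

OUTCOME = L1-HIT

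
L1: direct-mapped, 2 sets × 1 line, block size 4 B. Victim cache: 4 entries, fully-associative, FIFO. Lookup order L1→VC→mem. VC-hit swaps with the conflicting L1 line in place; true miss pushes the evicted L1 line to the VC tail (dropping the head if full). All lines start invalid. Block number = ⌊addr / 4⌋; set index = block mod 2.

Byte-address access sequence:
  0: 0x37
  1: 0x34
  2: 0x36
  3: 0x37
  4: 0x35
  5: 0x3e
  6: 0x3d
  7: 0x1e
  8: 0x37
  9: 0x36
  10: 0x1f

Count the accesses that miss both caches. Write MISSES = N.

MISSES = 3

#0 0x37→b13/s1 MISS; vc=[]
#1 0x34→b13/s1 L1-HIT; vc=[]
#2 0x36→b13/s1 L1-HIT; vc=[]
#3 0x37→b13/s1 L1-HIT; vc=[]
#4 0x35→b13/s1 L1-HIT; vc=[]
#5 0x3e→b15/s1 MISS; vc=[13]
#6 0x3d→b15/s1 L1-HIT; vc=[13]
#7 0x1e→b7/s1 MISS; vc=[13,15]
#8 0x37→b13/s1 VC-HIT; vc=[7,15]
#9 0x36→b13/s1 L1-HIT; vc=[7,15]
#10 0x1f→b7/s1 VC-HIT; vc=[13,15]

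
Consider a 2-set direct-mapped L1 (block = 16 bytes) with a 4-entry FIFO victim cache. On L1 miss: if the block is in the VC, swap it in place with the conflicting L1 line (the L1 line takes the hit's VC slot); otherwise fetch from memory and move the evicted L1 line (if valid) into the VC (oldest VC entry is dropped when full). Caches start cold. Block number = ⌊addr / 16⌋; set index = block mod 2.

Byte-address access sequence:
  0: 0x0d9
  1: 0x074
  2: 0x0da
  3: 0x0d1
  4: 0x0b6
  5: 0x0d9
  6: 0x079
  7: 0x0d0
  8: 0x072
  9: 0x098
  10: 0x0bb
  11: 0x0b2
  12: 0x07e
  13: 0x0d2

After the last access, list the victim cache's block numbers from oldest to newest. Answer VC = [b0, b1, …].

#0 0xd9→b13/s1 MISS; vc=[]
#1 0x74→b7/s1 MISS; vc=[13]
#2 0xda→b13/s1 VC-HIT; vc=[7]
#3 0xd1→b13/s1 L1-HIT; vc=[7]
#4 0xb6→b11/s1 MISS; vc=[7,13]
#5 0xd9→b13/s1 VC-HIT; vc=[7,11]
#6 0x79→b7/s1 VC-HIT; vc=[13,11]
#7 0xd0→b13/s1 VC-HIT; vc=[7,11]
#8 0x72→b7/s1 VC-HIT; vc=[13,11]
#9 0x98→b9/s1 MISS; vc=[13,11,7]
#10 0xbb→b11/s1 VC-HIT; vc=[13,9,7]
#11 0xb2→b11/s1 L1-HIT; vc=[13,9,7]
#12 0x7e→b7/s1 VC-HIT; vc=[13,9,11]
#13 0xd2→b13/s1 VC-HIT; vc=[7,9,11]

VC = [7, 9, 11]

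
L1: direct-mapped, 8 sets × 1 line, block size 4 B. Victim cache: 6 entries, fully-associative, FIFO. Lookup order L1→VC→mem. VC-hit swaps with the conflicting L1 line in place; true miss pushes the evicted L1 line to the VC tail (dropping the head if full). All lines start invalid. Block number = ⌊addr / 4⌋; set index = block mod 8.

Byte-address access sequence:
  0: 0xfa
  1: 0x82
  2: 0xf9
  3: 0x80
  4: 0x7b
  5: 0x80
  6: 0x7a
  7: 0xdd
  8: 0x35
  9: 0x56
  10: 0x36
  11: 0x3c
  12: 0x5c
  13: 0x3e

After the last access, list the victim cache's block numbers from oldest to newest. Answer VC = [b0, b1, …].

VC = [62, 21, 55, 23]

0: 0xfa (blk 62, set 6) → MISS  vc=[]
1: 0x82 (blk 32, set 0) → MISS  vc=[]
2: 0xf9 (blk 62, set 6) → L1-HIT  vc=[]
3: 0x80 (blk 32, set 0) → L1-HIT  vc=[]
4: 0x7b (blk 30, set 6) → MISS  vc=[62]
5: 0x80 (blk 32, set 0) → L1-HIT  vc=[62]
6: 0x7a (blk 30, set 6) → L1-HIT  vc=[62]
7: 0xdd (blk 55, set 7) → MISS  vc=[62]
8: 0x35 (blk 13, set 5) → MISS  vc=[62]
9: 0x56 (blk 21, set 5) → MISS  vc=[62, 13]
10: 0x36 (blk 13, set 5) → VC-HIT  vc=[62, 21]
11: 0x3c (blk 15, set 7) → MISS  vc=[62, 21, 55]
12: 0x5c (blk 23, set 7) → MISS  vc=[62, 21, 55, 15]
13: 0x3e (blk 15, set 7) → VC-HIT  vc=[62, 21, 55, 23]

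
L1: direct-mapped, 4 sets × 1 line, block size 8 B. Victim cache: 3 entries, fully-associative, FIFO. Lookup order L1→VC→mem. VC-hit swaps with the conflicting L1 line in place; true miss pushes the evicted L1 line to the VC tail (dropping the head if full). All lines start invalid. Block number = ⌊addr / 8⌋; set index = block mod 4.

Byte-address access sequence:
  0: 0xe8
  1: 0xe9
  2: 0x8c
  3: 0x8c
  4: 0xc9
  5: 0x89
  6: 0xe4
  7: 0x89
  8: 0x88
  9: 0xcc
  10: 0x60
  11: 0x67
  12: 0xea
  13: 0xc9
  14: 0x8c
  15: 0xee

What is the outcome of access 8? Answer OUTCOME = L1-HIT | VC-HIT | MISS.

OUTCOME = L1-HIT

  [0] addr=0xe8 blk=29 s=1: MISS | VC []
  [1] addr=0xe9 blk=29 s=1: L1-HIT | VC []
  [2] addr=0x8c blk=17 s=1: MISS | VC [29]
  [3] addr=0x8c blk=17 s=1: L1-HIT | VC [29]
  [4] addr=0xc9 blk=25 s=1: MISS | VC [29, 17]
  [5] addr=0x89 blk=17 s=1: VC-HIT | VC [29, 25]
  [6] addr=0xe4 blk=28 s=0: MISS | VC [29, 25]
  [7] addr=0x89 blk=17 s=1: L1-HIT | VC [29, 25]
  [8] addr=0x88 blk=17 s=1: L1-HIT | VC [29, 25]
  [9] addr=0xcc blk=25 s=1: VC-HIT | VC [29, 17]
  [10] addr=0x60 blk=12 s=0: MISS | VC [29, 17, 28]
  [11] addr=0x67 blk=12 s=0: L1-HIT | VC [29, 17, 28]
  [12] addr=0xea blk=29 s=1: VC-HIT | VC [25, 17, 28]
  [13] addr=0xc9 blk=25 s=1: VC-HIT | VC [29, 17, 28]
  [14] addr=0x8c blk=17 s=1: VC-HIT | VC [29, 25, 28]
  [15] addr=0xee blk=29 s=1: VC-HIT | VC [17, 25, 28]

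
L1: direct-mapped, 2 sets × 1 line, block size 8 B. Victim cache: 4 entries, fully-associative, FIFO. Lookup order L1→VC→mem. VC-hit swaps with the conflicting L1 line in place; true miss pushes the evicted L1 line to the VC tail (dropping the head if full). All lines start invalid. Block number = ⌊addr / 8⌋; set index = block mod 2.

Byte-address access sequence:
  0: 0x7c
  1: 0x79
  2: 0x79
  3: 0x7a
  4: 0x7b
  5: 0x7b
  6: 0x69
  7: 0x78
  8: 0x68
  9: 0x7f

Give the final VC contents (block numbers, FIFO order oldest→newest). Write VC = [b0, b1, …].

0: 0x7c (blk 15, set 1) → MISS  vc=[]
1: 0x79 (blk 15, set 1) → L1-HIT  vc=[]
2: 0x79 (blk 15, set 1) → L1-HIT  vc=[]
3: 0x7a (blk 15, set 1) → L1-HIT  vc=[]
4: 0x7b (blk 15, set 1) → L1-HIT  vc=[]
5: 0x7b (blk 15, set 1) → L1-HIT  vc=[]
6: 0x69 (blk 13, set 1) → MISS  vc=[15]
7: 0x78 (blk 15, set 1) → VC-HIT  vc=[13]
8: 0x68 (blk 13, set 1) → VC-HIT  vc=[15]
9: 0x7f (blk 15, set 1) → VC-HIT  vc=[13]

VC = [13]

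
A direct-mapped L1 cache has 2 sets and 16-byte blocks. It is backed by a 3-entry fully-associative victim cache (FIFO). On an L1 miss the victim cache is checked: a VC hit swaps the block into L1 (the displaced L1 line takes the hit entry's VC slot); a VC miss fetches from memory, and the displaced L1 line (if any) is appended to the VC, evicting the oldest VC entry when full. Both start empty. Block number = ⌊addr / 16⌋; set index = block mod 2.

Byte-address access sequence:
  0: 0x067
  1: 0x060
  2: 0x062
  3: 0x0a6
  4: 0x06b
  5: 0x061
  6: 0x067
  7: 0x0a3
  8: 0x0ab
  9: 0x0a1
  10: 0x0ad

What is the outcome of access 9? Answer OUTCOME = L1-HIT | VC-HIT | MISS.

0: 0x67 (blk 6, set 0) → MISS  vc=[]
1: 0x60 (blk 6, set 0) → L1-HIT  vc=[]
2: 0x62 (blk 6, set 0) → L1-HIT  vc=[]
3: 0xa6 (blk 10, set 0) → MISS  vc=[6]
4: 0x6b (blk 6, set 0) → VC-HIT  vc=[10]
5: 0x61 (blk 6, set 0) → L1-HIT  vc=[10]
6: 0x67 (blk 6, set 0) → L1-HIT  vc=[10]
7: 0xa3 (blk 10, set 0) → VC-HIT  vc=[6]
8: 0xab (blk 10, set 0) → L1-HIT  vc=[6]
9: 0xa1 (blk 10, set 0) → L1-HIT  vc=[6]
10: 0xad (blk 10, set 0) → L1-HIT  vc=[6]

OUTCOME = L1-HIT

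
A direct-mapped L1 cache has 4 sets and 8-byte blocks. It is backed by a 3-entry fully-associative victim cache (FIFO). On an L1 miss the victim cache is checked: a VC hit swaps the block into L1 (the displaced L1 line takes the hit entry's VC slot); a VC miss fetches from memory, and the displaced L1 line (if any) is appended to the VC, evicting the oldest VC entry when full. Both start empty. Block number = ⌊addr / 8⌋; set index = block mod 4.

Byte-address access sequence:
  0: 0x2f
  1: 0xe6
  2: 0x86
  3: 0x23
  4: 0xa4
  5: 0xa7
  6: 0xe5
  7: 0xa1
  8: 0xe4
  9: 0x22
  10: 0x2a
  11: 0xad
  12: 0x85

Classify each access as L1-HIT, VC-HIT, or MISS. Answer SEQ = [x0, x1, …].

SEQ = [MISS, MISS, MISS, MISS, MISS, L1-HIT, VC-HIT, VC-HIT, VC-HIT, VC-HIT, L1-HIT, MISS, VC-HIT]

  [0] addr=0x2f blk=5 s=1: MISS | VC []
  [1] addr=0xe6 blk=28 s=0: MISS | VC []
  [2] addr=0x86 blk=16 s=0: MISS | VC [28]
  [3] addr=0x23 blk=4 s=0: MISS | VC [28, 16]
  [4] addr=0xa4 blk=20 s=0: MISS | VC [28, 16, 4]
  [5] addr=0xa7 blk=20 s=0: L1-HIT | VC [28, 16, 4]
  [6] addr=0xe5 blk=28 s=0: VC-HIT | VC [20, 16, 4]
  [7] addr=0xa1 blk=20 s=0: VC-HIT | VC [28, 16, 4]
  [8] addr=0xe4 blk=28 s=0: VC-HIT | VC [20, 16, 4]
  [9] addr=0x22 blk=4 s=0: VC-HIT | VC [20, 16, 28]
  [10] addr=0x2a blk=5 s=1: L1-HIT | VC [20, 16, 28]
  [11] addr=0xad blk=21 s=1: MISS | VC [16, 28, 5]
  [12] addr=0x85 blk=16 s=0: VC-HIT | VC [4, 28, 5]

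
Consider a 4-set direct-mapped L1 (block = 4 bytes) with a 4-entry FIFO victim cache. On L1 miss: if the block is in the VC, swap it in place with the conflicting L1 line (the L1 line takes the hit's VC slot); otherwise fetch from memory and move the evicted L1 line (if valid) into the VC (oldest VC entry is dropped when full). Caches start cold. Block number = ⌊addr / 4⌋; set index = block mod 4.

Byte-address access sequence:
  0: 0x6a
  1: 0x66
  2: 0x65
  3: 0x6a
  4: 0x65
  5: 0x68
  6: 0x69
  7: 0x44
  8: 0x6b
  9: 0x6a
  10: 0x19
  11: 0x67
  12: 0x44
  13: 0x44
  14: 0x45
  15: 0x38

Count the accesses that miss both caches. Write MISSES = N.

MISSES = 5

  [0] addr=0x6a blk=26 s=2: MISS | VC []
  [1] addr=0x66 blk=25 s=1: MISS | VC []
  [2] addr=0x65 blk=25 s=1: L1-HIT | VC []
  [3] addr=0x6a blk=26 s=2: L1-HIT | VC []
  [4] addr=0x65 blk=25 s=1: L1-HIT | VC []
  [5] addr=0x68 blk=26 s=2: L1-HIT | VC []
  [6] addr=0x69 blk=26 s=2: L1-HIT | VC []
  [7] addr=0x44 blk=17 s=1: MISS | VC [25]
  [8] addr=0x6b blk=26 s=2: L1-HIT | VC [25]
  [9] addr=0x6a blk=26 s=2: L1-HIT | VC [25]
  [10] addr=0x19 blk=6 s=2: MISS | VC [25, 26]
  [11] addr=0x67 blk=25 s=1: VC-HIT | VC [17, 26]
  [12] addr=0x44 blk=17 s=1: VC-HIT | VC [25, 26]
  [13] addr=0x44 blk=17 s=1: L1-HIT | VC [25, 26]
  [14] addr=0x45 blk=17 s=1: L1-HIT | VC [25, 26]
  [15] addr=0x38 blk=14 s=2: MISS | VC [25, 26, 6]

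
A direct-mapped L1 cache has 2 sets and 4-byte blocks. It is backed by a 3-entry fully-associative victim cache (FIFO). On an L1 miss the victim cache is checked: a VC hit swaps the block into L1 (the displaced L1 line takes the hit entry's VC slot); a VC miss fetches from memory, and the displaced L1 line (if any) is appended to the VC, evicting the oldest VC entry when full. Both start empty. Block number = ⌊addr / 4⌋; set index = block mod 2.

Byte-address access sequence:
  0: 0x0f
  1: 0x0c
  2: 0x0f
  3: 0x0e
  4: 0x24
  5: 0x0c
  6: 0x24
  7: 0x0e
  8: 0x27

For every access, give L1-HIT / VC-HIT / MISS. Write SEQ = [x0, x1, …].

SEQ = [MISS, L1-HIT, L1-HIT, L1-HIT, MISS, VC-HIT, VC-HIT, VC-HIT, VC-HIT]

0: 0xf (blk 3, set 1) → MISS  vc=[]
1: 0xc (blk 3, set 1) → L1-HIT  vc=[]
2: 0xf (blk 3, set 1) → L1-HIT  vc=[]
3: 0xe (blk 3, set 1) → L1-HIT  vc=[]
4: 0x24 (blk 9, set 1) → MISS  vc=[3]
5: 0xc (blk 3, set 1) → VC-HIT  vc=[9]
6: 0x24 (blk 9, set 1) → VC-HIT  vc=[3]
7: 0xe (blk 3, set 1) → VC-HIT  vc=[9]
8: 0x27 (blk 9, set 1) → VC-HIT  vc=[3]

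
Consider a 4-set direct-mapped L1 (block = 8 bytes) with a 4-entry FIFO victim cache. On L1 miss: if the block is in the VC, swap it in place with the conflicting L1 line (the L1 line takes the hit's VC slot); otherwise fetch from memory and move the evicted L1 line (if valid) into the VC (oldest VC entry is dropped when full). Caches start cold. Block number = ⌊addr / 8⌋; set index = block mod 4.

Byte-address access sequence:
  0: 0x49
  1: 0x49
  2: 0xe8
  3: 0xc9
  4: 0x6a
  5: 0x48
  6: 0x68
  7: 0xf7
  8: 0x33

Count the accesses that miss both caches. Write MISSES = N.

MISSES = 6

  [0] addr=0x49 blk=9 s=1: MISS | VC []
  [1] addr=0x49 blk=9 s=1: L1-HIT | VC []
  [2] addr=0xe8 blk=29 s=1: MISS | VC [9]
  [3] addr=0xc9 blk=25 s=1: MISS | VC [9, 29]
  [4] addr=0x6a blk=13 s=1: MISS | VC [9, 29, 25]
  [5] addr=0x48 blk=9 s=1: VC-HIT | VC [13, 29, 25]
  [6] addr=0x68 blk=13 s=1: VC-HIT | VC [9, 29, 25]
  [7] addr=0xf7 blk=30 s=2: MISS | VC [9, 29, 25]
  [8] addr=0x33 blk=6 s=2: MISS | VC [9, 29, 25, 30]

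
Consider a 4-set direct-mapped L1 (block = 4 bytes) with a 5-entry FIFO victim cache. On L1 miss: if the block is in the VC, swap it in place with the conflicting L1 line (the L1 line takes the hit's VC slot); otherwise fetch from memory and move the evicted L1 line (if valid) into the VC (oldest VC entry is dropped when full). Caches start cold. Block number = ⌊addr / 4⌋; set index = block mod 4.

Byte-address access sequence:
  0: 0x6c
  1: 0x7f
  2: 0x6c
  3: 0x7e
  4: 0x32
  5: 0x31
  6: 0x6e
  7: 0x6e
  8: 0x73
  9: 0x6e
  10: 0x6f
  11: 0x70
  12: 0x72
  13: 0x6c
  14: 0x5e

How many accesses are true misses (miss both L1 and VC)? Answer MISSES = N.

0: 0x6c (blk 27, set 3) → MISS  vc=[]
1: 0x7f (blk 31, set 3) → MISS  vc=[27]
2: 0x6c (blk 27, set 3) → VC-HIT  vc=[31]
3: 0x7e (blk 31, set 3) → VC-HIT  vc=[27]
4: 0x32 (blk 12, set 0) → MISS  vc=[27]
5: 0x31 (blk 12, set 0) → L1-HIT  vc=[27]
6: 0x6e (blk 27, set 3) → VC-HIT  vc=[31]
7: 0x6e (blk 27, set 3) → L1-HIT  vc=[31]
8: 0x73 (blk 28, set 0) → MISS  vc=[31, 12]
9: 0x6e (blk 27, set 3) → L1-HIT  vc=[31, 12]
10: 0x6f (blk 27, set 3) → L1-HIT  vc=[31, 12]
11: 0x70 (blk 28, set 0) → L1-HIT  vc=[31, 12]
12: 0x72 (blk 28, set 0) → L1-HIT  vc=[31, 12]
13: 0x6c (blk 27, set 3) → L1-HIT  vc=[31, 12]
14: 0x5e (blk 23, set 3) → MISS  vc=[31, 12, 27]

MISSES = 5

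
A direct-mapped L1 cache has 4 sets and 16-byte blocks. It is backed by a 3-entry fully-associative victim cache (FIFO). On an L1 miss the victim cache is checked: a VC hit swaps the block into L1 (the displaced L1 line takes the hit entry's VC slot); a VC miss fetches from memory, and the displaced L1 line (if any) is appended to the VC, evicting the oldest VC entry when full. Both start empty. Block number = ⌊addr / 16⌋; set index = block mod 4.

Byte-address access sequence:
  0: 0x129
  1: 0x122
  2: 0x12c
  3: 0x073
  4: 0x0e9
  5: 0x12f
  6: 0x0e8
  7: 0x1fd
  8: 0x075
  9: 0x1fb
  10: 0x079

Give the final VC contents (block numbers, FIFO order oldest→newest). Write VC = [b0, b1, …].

VC = [18, 31]

  [0] addr=0x129 blk=18 s=2: MISS | VC []
  [1] addr=0x122 blk=18 s=2: L1-HIT | VC []
  [2] addr=0x12c blk=18 s=2: L1-HIT | VC []
  [3] addr=0x73 blk=7 s=3: MISS | VC []
  [4] addr=0xe9 blk=14 s=2: MISS | VC [18]
  [5] addr=0x12f blk=18 s=2: VC-HIT | VC [14]
  [6] addr=0xe8 blk=14 s=2: VC-HIT | VC [18]
  [7] addr=0x1fd blk=31 s=3: MISS | VC [18, 7]
  [8] addr=0x75 blk=7 s=3: VC-HIT | VC [18, 31]
  [9] addr=0x1fb blk=31 s=3: VC-HIT | VC [18, 7]
  [10] addr=0x79 blk=7 s=3: VC-HIT | VC [18, 31]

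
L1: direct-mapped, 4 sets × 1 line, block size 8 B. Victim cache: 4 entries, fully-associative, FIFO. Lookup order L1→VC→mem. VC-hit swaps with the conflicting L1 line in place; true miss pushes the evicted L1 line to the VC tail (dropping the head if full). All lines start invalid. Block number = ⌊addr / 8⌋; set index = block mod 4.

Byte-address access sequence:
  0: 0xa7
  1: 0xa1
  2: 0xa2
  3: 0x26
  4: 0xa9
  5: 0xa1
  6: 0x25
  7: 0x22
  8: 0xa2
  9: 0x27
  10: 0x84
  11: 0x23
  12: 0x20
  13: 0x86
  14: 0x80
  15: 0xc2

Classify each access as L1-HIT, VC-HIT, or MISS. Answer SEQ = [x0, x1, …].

SEQ = [MISS, L1-HIT, L1-HIT, MISS, MISS, VC-HIT, VC-HIT, L1-HIT, VC-HIT, VC-HIT, MISS, VC-HIT, L1-HIT, VC-HIT, L1-HIT, MISS]

#0 0xa7→b20/s0 MISS; vc=[]
#1 0xa1→b20/s0 L1-HIT; vc=[]
#2 0xa2→b20/s0 L1-HIT; vc=[]
#3 0x26→b4/s0 MISS; vc=[20]
#4 0xa9→b21/s1 MISS; vc=[20]
#5 0xa1→b20/s0 VC-HIT; vc=[4]
#6 0x25→b4/s0 VC-HIT; vc=[20]
#7 0x22→b4/s0 L1-HIT; vc=[20]
#8 0xa2→b20/s0 VC-HIT; vc=[4]
#9 0x27→b4/s0 VC-HIT; vc=[20]
#10 0x84→b16/s0 MISS; vc=[20,4]
#11 0x23→b4/s0 VC-HIT; vc=[20,16]
#12 0x20→b4/s0 L1-HIT; vc=[20,16]
#13 0x86→b16/s0 VC-HIT; vc=[20,4]
#14 0x80→b16/s0 L1-HIT; vc=[20,4]
#15 0xc2→b24/s0 MISS; vc=[20,4,16]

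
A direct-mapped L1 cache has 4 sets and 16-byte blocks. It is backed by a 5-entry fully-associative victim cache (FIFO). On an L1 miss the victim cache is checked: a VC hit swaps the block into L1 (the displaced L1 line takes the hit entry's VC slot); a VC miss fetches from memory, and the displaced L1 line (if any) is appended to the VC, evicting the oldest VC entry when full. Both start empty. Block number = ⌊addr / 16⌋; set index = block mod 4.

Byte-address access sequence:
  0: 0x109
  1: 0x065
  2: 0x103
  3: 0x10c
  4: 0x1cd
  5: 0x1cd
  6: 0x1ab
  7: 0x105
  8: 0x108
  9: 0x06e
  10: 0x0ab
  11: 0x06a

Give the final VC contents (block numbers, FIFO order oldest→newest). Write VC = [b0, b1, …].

VC = [28, 26, 10]

#0 0x109→b16/s0 MISS; vc=[]
#1 0x65→b6/s2 MISS; vc=[]
#2 0x103→b16/s0 L1-HIT; vc=[]
#3 0x10c→b16/s0 L1-HIT; vc=[]
#4 0x1cd→b28/s0 MISS; vc=[16]
#5 0x1cd→b28/s0 L1-HIT; vc=[16]
#6 0x1ab→b26/s2 MISS; vc=[16,6]
#7 0x105→b16/s0 VC-HIT; vc=[28,6]
#8 0x108→b16/s0 L1-HIT; vc=[28,6]
#9 0x6e→b6/s2 VC-HIT; vc=[28,26]
#10 0xab→b10/s2 MISS; vc=[28,26,6]
#11 0x6a→b6/s2 VC-HIT; vc=[28,26,10]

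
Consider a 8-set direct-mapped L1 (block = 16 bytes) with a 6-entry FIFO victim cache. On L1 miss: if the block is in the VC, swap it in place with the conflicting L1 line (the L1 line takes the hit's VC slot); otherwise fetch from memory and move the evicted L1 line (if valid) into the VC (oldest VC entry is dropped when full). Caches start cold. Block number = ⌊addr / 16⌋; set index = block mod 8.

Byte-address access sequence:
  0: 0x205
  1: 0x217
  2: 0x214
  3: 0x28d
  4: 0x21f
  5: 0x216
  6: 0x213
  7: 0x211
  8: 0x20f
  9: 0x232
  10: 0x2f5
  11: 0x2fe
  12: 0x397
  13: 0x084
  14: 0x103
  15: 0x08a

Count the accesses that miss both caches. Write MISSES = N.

  [0] addr=0x205 blk=32 s=0: MISS | VC []
  [1] addr=0x217 blk=33 s=1: MISS | VC []
  [2] addr=0x214 blk=33 s=1: L1-HIT | VC []
  [3] addr=0x28d blk=40 s=0: MISS | VC [32]
  [4] addr=0x21f blk=33 s=1: L1-HIT | VC [32]
  [5] addr=0x216 blk=33 s=1: L1-HIT | VC [32]
  [6] addr=0x213 blk=33 s=1: L1-HIT | VC [32]
  [7] addr=0x211 blk=33 s=1: L1-HIT | VC [32]
  [8] addr=0x20f blk=32 s=0: VC-HIT | VC [40]
  [9] addr=0x232 blk=35 s=3: MISS | VC [40]
  [10] addr=0x2f5 blk=47 s=7: MISS | VC [40]
  [11] addr=0x2fe blk=47 s=7: L1-HIT | VC [40]
  [12] addr=0x397 blk=57 s=1: MISS | VC [40, 33]
  [13] addr=0x84 blk=8 s=0: MISS | VC [40, 33, 32]
  [14] addr=0x103 blk=16 s=0: MISS | VC [40, 33, 32, 8]
  [15] addr=0x8a blk=8 s=0: VC-HIT | VC [40, 33, 32, 16]

MISSES = 8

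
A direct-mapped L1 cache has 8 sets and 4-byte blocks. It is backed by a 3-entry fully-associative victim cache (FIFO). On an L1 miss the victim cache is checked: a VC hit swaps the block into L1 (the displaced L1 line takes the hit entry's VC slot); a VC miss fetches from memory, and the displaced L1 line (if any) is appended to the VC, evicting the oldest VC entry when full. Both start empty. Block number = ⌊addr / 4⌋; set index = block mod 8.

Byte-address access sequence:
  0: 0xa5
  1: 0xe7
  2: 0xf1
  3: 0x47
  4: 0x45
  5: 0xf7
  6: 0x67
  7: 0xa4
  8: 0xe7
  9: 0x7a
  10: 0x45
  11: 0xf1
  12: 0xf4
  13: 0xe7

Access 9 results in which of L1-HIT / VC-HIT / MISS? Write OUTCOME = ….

OUTCOME = MISS

  [0] addr=0xa5 blk=41 s=1: MISS | VC []
  [1] addr=0xe7 blk=57 s=1: MISS | VC [41]
  [2] addr=0xf1 blk=60 s=4: MISS | VC [41]
  [3] addr=0x47 blk=17 s=1: MISS | VC [41, 57]
  [4] addr=0x45 blk=17 s=1: L1-HIT | VC [41, 57]
  [5] addr=0xf7 blk=61 s=5: MISS | VC [41, 57]
  [6] addr=0x67 blk=25 s=1: MISS | VC [41, 57, 17]
  [7] addr=0xa4 blk=41 s=1: VC-HIT | VC [25, 57, 17]
  [8] addr=0xe7 blk=57 s=1: VC-HIT | VC [25, 41, 17]
  [9] addr=0x7a blk=30 s=6: MISS | VC [25, 41, 17]
  [10] addr=0x45 blk=17 s=1: VC-HIT | VC [25, 41, 57]
  [11] addr=0xf1 blk=60 s=4: L1-HIT | VC [25, 41, 57]
  [12] addr=0xf4 blk=61 s=5: L1-HIT | VC [25, 41, 57]
  [13] addr=0xe7 blk=57 s=1: VC-HIT | VC [25, 41, 17]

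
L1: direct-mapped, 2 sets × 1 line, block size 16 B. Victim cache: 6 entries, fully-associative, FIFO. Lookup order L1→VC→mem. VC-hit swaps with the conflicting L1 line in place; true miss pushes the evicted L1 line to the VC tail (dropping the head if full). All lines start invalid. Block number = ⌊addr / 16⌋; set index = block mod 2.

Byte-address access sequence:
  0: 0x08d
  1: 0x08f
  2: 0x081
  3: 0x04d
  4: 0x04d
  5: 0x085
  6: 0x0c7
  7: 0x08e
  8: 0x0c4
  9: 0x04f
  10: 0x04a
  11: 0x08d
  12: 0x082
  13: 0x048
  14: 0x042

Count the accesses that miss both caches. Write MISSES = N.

MISSES = 3

  [0] addr=0x8d blk=8 s=0: MISS | VC []
  [1] addr=0x8f blk=8 s=0: L1-HIT | VC []
  [2] addr=0x81 blk=8 s=0: L1-HIT | VC []
  [3] addr=0x4d blk=4 s=0: MISS | VC [8]
  [4] addr=0x4d blk=4 s=0: L1-HIT | VC [8]
  [5] addr=0x85 blk=8 s=0: VC-HIT | VC [4]
  [6] addr=0xc7 blk=12 s=0: MISS | VC [4, 8]
  [7] addr=0x8e blk=8 s=0: VC-HIT | VC [4, 12]
  [8] addr=0xc4 blk=12 s=0: VC-HIT | VC [4, 8]
  [9] addr=0x4f blk=4 s=0: VC-HIT | VC [12, 8]
  [10] addr=0x4a blk=4 s=0: L1-HIT | VC [12, 8]
  [11] addr=0x8d blk=8 s=0: VC-HIT | VC [12, 4]
  [12] addr=0x82 blk=8 s=0: L1-HIT | VC [12, 4]
  [13] addr=0x48 blk=4 s=0: VC-HIT | VC [12, 8]
  [14] addr=0x42 blk=4 s=0: L1-HIT | VC [12, 8]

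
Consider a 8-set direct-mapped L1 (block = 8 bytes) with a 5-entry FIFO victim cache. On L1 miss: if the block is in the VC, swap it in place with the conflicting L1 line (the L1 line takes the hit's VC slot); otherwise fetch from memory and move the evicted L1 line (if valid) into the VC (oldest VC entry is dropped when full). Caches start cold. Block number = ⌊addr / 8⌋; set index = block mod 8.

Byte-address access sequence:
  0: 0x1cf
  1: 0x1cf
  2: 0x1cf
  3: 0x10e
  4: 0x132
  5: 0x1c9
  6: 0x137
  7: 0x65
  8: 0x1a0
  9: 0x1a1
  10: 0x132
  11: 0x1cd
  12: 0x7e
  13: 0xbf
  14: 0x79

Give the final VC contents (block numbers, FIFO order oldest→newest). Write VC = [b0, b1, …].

0: 0x1cf (blk 57, set 1) → MISS  vc=[]
1: 0x1cf (blk 57, set 1) → L1-HIT  vc=[]
2: 0x1cf (blk 57, set 1) → L1-HIT  vc=[]
3: 0x10e (blk 33, set 1) → MISS  vc=[57]
4: 0x132 (blk 38, set 6) → MISS  vc=[57]
5: 0x1c9 (blk 57, set 1) → VC-HIT  vc=[33]
6: 0x137 (blk 38, set 6) → L1-HIT  vc=[33]
7: 0x65 (blk 12, set 4) → MISS  vc=[33]
8: 0x1a0 (blk 52, set 4) → MISS  vc=[33, 12]
9: 0x1a1 (blk 52, set 4) → L1-HIT  vc=[33, 12]
10: 0x132 (blk 38, set 6) → L1-HIT  vc=[33, 12]
11: 0x1cd (blk 57, set 1) → L1-HIT  vc=[33, 12]
12: 0x7e (blk 15, set 7) → MISS  vc=[33, 12]
13: 0xbf (blk 23, set 7) → MISS  vc=[33, 12, 15]
14: 0x79 (blk 15, set 7) → VC-HIT  vc=[33, 12, 23]

VC = [33, 12, 23]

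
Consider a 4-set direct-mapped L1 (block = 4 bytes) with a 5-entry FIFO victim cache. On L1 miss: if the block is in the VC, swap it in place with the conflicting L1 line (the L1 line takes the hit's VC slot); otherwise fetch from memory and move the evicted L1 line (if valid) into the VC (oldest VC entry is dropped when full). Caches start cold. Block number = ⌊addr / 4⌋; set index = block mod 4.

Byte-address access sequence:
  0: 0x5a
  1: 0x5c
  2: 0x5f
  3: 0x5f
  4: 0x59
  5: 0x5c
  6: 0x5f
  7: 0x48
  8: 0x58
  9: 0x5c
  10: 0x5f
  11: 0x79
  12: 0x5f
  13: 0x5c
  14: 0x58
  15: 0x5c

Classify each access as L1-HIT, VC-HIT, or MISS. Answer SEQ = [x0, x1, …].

  [0] addr=0x5a blk=22 s=2: MISS | VC []
  [1] addr=0x5c blk=23 s=3: MISS | VC []
  [2] addr=0x5f blk=23 s=3: L1-HIT | VC []
  [3] addr=0x5f blk=23 s=3: L1-HIT | VC []
  [4] addr=0x59 blk=22 s=2: L1-HIT | VC []
  [5] addr=0x5c blk=23 s=3: L1-HIT | VC []
  [6] addr=0x5f blk=23 s=3: L1-HIT | VC []
  [7] addr=0x48 blk=18 s=2: MISS | VC [22]
  [8] addr=0x58 blk=22 s=2: VC-HIT | VC [18]
  [9] addr=0x5c blk=23 s=3: L1-HIT | VC [18]
  [10] addr=0x5f blk=23 s=3: L1-HIT | VC [18]
  [11] addr=0x79 blk=30 s=2: MISS | VC [18, 22]
  [12] addr=0x5f blk=23 s=3: L1-HIT | VC [18, 22]
  [13] addr=0x5c blk=23 s=3: L1-HIT | VC [18, 22]
  [14] addr=0x58 blk=22 s=2: VC-HIT | VC [18, 30]
  [15] addr=0x5c blk=23 s=3: L1-HIT | VC [18, 30]

SEQ = [MISS, MISS, L1-HIT, L1-HIT, L1-HIT, L1-HIT, L1-HIT, MISS, VC-HIT, L1-HIT, L1-HIT, MISS, L1-HIT, L1-HIT, VC-HIT, L1-HIT]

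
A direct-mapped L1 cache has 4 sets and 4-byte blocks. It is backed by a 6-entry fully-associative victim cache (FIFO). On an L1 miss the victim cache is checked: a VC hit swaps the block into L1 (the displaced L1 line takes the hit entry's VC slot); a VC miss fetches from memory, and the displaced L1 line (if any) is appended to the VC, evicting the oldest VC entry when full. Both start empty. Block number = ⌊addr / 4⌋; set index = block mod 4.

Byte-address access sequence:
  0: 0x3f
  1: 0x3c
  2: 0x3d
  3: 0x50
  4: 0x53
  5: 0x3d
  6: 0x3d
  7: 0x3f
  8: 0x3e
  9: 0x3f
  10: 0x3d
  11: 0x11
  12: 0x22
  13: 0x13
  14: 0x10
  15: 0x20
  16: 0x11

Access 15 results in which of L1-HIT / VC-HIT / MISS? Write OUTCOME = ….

#0 0x3f→b15/s3 MISS; vc=[]
#1 0x3c→b15/s3 L1-HIT; vc=[]
#2 0x3d→b15/s3 L1-HIT; vc=[]
#3 0x50→b20/s0 MISS; vc=[]
#4 0x53→b20/s0 L1-HIT; vc=[]
#5 0x3d→b15/s3 L1-HIT; vc=[]
#6 0x3d→b15/s3 L1-HIT; vc=[]
#7 0x3f→b15/s3 L1-HIT; vc=[]
#8 0x3e→b15/s3 L1-HIT; vc=[]
#9 0x3f→b15/s3 L1-HIT; vc=[]
#10 0x3d→b15/s3 L1-HIT; vc=[]
#11 0x11→b4/s0 MISS; vc=[20]
#12 0x22→b8/s0 MISS; vc=[20,4]
#13 0x13→b4/s0 VC-HIT; vc=[20,8]
#14 0x10→b4/s0 L1-HIT; vc=[20,8]
#15 0x20→b8/s0 VC-HIT; vc=[20,4]
#16 0x11→b4/s0 VC-HIT; vc=[20,8]

OUTCOME = VC-HIT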